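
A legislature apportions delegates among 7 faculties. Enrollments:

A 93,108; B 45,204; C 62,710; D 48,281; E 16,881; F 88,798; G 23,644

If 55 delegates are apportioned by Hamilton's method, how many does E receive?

2

Standard divisor: 378626 ÷ 55 ≈ 6884.109.
Standard quotas: A 13.5251, B 6.5664, C 9.1094, D 7.0134, E 2.4522, F 12.8990, G 3.4346.
Lower quotas: A 13, B 6, C 9, D 7, E 2, F 12, G 3 (sum 52, leaving 3 seats).
Remainders in descending order: F 0.8990, B 0.5664, A 0.5251, E 0.4522, G 0.4346, C 0.1094, D 0.0134.
The surplus seats go to F, B, A.
E receives 2.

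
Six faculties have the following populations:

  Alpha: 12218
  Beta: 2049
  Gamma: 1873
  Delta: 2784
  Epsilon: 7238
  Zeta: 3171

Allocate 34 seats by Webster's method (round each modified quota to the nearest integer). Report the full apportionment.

Standard divisor 29333/34 ≈ 862.735; standard quotas: Alpha 14.162, Beta 2.375, Gamma 2.171, Delta 3.227, Epsilon 8.390, Zeta 3.676.
Rounding to the nearest integer gives 14, 2, 2, 3, 8, 4 = 33 seats, so the divisor must be adjusted.
With modified divisor 847: modified quotas Alpha 14.425, Beta 2.419, Gamma 2.211, Delta 3.287, Epsilon 8.545, Zeta 3.744.
Rounding to the nearest integer: Alpha 14, Beta 2, Gamma 2, Delta 3, Epsilon 9, Zeta 4 (total 34).

Alpha 14, Beta 2, Gamma 2, Delta 3, Epsilon 9, Zeta 4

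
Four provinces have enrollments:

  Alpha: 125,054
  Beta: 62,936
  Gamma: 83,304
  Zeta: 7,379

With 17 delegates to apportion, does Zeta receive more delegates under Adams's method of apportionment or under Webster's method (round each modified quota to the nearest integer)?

Adams

Adams: Alpha 7, Beta 4, Gamma 5, Zeta 1.
Webster: Alpha 8, Beta 4, Gamma 5, Zeta 0.
Zeta gets 1 under Adams and 0 under Webster.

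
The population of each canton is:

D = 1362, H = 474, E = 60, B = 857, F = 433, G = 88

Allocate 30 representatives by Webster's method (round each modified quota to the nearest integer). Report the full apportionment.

D=12; H=4; E=1; B=8; F=4; G=1

Standard divisor 3274/30 ≈ 109.133; standard quotas: D 12.480, H 4.343, E 0.550, B 7.853, F 3.968, G 0.806.
Rounding to the nearest integer gives D 12, H 4, E 1, B 8, F 4, G 1 — total 30, matching the house size, so no adjustment is needed.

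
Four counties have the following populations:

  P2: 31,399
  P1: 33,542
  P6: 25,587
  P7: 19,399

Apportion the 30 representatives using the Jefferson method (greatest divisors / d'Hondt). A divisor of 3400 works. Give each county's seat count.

With modified divisor 3400: modified quotas P2 9.235, P1 9.865, P6 7.526, P7 5.706.
Rounding down: P2 9, P1 9, P6 7, P7 5 (total 30).

P2=9, P1=9, P6=7, P7=5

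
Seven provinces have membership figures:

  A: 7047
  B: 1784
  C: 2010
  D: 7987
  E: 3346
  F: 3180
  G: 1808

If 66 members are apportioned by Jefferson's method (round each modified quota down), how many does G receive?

Standard divisor 27162/66 ≈ 411.545; standard quotas: A 17.123, B 4.335, C 4.884, D 19.407, E 8.130, F 7.727, G 4.393.
Rounding down gives 17, 4, 4, 19, 8, 7, 4 = 63 seats, so the divisor must be adjusted.
With modified divisor 394: modified quotas A 17.886, B 4.528, C 5.102, D 20.272, E 8.492, F 8.071, G 4.589.
Rounding down: A 17, B 4, C 5, D 20, E 8, F 8, G 4 (total 66).
G receives 4.

4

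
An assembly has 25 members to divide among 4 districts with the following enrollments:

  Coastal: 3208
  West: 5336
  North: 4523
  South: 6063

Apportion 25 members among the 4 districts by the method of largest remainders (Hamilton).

Standard divisor: 19130 ÷ 25 ≈ 765.2.
Standard quotas: Coastal 4.1924, West 6.9733, North 5.9109, South 7.9234.
Lower quotas: Coastal 4, West 6, North 5, South 7 (sum 22, leaving 3 seats).
Remainders in descending order: West 0.9733, South 0.9234, North 0.9109, Coastal 0.1924.
Largest remainders: West, South, North receive the extra seats.

Coastal=4, West=7, North=6, South=8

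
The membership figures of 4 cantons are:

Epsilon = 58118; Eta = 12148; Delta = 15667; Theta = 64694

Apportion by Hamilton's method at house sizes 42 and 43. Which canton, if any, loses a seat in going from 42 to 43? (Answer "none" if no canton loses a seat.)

Eta

At 42 seats: Epsilon 16, Eta 4, Delta 4, Theta 18.
At 43 seats: Epsilon 17, Eta 3, Delta 5, Theta 18.
Eta drops from 4 to 3.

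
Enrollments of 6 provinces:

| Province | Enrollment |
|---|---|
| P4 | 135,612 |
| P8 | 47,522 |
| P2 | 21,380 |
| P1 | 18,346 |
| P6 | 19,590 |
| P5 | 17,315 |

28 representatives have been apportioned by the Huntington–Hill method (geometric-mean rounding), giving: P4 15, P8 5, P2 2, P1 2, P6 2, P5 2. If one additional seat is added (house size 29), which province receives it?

P4

Priority for the next seat is population ÷ (√(s·(s+1))).
Priorities: P4 8753.717, P8 8676.290, P2 8728.348, P1 7489.723, P6 7997.584, P5 7068.819.
Highest priority: P4.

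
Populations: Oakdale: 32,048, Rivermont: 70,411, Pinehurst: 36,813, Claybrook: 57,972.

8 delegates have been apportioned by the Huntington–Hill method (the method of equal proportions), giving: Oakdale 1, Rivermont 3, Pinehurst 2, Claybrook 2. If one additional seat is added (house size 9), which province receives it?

Claybrook

Priority for the next seat is population ÷ (√(s·(s+1))).
Priorities: Oakdale 22661.358, Rivermont 20325.905, Pinehurst 15028.844, Claybrook 23666.970.
Highest priority: Claybrook.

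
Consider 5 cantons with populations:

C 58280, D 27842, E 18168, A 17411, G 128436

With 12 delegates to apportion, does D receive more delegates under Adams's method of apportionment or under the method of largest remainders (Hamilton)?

Adams: C 3, D 2, E 1, A 1, G 5.
Hamilton: C 3, D 1, E 1, A 1, G 6.
D gets 2 under Adams and 1 under Hamilton.

Adams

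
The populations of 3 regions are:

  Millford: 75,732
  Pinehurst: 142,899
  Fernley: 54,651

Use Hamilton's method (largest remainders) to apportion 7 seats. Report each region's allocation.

Millford: 2, Pinehurst: 4, Fernley: 1

Standard divisor: 273282 ÷ 7 ≈ 39040.286.
Standard quotas: Millford 1.9398, Pinehurst 3.6603, Fernley 1.3999.
Lower quotas: Millford 1, Pinehurst 3, Fernley 1 (sum 5, leaving 2 seats).
Remainders in descending order: Millford 0.9398, Pinehurst 0.6603, Fernley 0.3999.
Largest remainders: Millford, Pinehurst receive the extra seats.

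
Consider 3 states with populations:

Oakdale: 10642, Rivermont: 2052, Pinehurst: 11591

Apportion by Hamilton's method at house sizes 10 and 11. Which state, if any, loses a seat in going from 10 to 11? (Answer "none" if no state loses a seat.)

At 10 seats: Oakdale 4, Rivermont 1, Pinehurst 5.
At 11 seats: Oakdale 5, Rivermont 1, Pinehurst 5.
No state's allocation decreased.

none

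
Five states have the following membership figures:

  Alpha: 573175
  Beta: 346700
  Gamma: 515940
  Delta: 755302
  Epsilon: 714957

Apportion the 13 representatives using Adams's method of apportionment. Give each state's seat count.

Alpha: 3; Beta: 2; Gamma: 2; Delta: 3; Epsilon: 3

Standard divisor 2906074/13 ≈ 223544.154; standard quotas: Alpha 2.564, Beta 1.551, Gamma 2.308, Delta 3.379, Epsilon 3.198.
Rounding up gives 3, 2, 3, 4, 4 = 16 seats, so the divisor must be adjusted.
With modified divisor 272300: modified quotas Alpha 2.105, Beta 1.273, Gamma 1.895, Delta 2.774, Epsilon 2.626.
Rounding up: Alpha 3, Beta 2, Gamma 2, Delta 3, Epsilon 3 (total 13).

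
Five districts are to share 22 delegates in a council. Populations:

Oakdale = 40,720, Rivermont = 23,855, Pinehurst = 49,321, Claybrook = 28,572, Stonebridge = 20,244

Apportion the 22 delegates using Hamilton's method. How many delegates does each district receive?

Oakdale 5, Rivermont 3, Pinehurst 7, Claybrook 4, Stonebridge 3

The standard divisor is 162712/22 = 7396.
Standard quotas: Oakdale 5.5057, Rivermont 3.2254, Pinehurst 6.6686, Claybrook 3.8632, Stonebridge 2.7372.
Lower quotas: Oakdale 5, Rivermont 3, Pinehurst 6, Claybrook 3, Stonebridge 2 (sum 19, leaving 3 seats).
Remainders in descending order: Claybrook 0.8632, Stonebridge 0.7372, Pinehurst 0.6686, Oakdale 0.5057, Rivermont 0.2254.
The surplus seats go to Claybrook, Stonebridge, Pinehurst.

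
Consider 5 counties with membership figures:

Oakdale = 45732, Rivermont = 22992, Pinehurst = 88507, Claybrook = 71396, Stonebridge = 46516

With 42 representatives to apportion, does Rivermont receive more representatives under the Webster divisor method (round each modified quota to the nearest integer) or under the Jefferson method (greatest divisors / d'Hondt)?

Webster

Webster: Oakdale 7, Rivermont 4, Pinehurst 13, Claybrook 11, Stonebridge 7.
Jefferson: Oakdale 7, Rivermont 3, Pinehurst 14, Claybrook 11, Stonebridge 7.
Rivermont gets 4 under Webster and 3 under Jefferson.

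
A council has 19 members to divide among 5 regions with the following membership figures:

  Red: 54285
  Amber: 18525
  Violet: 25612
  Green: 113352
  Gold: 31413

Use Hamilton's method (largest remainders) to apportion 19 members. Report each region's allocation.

Red 4; Amber 1; Violet 2; Green 9; Gold 3

Standard divisor: 243187 ÷ 19 ≈ 12799.316.
Standard quotas: Red 4.2412, Amber 1.4473, Violet 2.0010, Green 8.8561, Gold 2.4543.
Lower quotas: Red 4, Amber 1, Violet 2, Green 8, Gold 2 (sum 17, leaving 2 seats).
Remainders in descending order: Green 0.8561, Gold 0.4543, Amber 0.4473, Red 0.2412, Violet 0.0010.
Largest remainders: Green, Gold receive the extra seats.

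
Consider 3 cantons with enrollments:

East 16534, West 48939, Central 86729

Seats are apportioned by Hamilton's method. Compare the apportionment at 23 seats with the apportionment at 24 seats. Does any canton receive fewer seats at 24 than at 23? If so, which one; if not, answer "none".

East

At 23 seats: East 3, West 7, Central 13.
At 24 seats: East 2, West 8, Central 14.
East drops from 3 to 2.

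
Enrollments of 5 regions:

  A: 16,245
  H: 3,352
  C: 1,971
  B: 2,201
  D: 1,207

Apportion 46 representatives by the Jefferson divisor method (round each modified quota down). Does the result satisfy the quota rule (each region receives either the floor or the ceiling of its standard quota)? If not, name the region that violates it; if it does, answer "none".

A

Standard quotas: A 29.920, H 6.174, C 3.630, B 4.054, D 2.223.
Jefferson allocation: A 31, H 6, C 3, B 4, D 2.
A has quota 29.920 (lower 29, upper 30) but receives 31 — outside the quota interval.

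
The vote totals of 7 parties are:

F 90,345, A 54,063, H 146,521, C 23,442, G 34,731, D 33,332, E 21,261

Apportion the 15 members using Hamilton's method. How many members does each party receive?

Total 403695; standard divisor 403695/15 = 26913.
Standard quotas: F 3.3569, A 2.0088, H 5.4442, C 0.8710, G 1.2905, D 1.2385, E 0.7900.
Lower quotas: F 3, A 2, H 5, C 0, G 1, D 1, E 0 (sum 12, leaving 3 seats).
Remainders in descending order: C 0.8710, E 0.7900, H 0.4442, F 0.3569, G 0.2905, D 0.2385, A 0.0088.
Largest remainders: C, E, H receive the extra seats.

F 3, A 2, H 6, C 1, G 1, D 1, E 1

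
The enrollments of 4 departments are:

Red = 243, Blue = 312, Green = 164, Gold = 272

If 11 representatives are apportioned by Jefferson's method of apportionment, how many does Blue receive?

Standard divisor 991/11 ≈ 90.091; standard quotas: Red 2.697, Blue 3.463, Green 1.820, Gold 3.019.
Rounding down gives 2, 3, 1, 3 = 9 seats, so the divisor must be adjusted.
With modified divisor 80: modified quotas Red 3.038, Blue 3.900, Green 2.050, Gold 3.400.
Rounding down: Red 3, Blue 3, Green 2, Gold 3 (total 11).
Blue receives 3.

3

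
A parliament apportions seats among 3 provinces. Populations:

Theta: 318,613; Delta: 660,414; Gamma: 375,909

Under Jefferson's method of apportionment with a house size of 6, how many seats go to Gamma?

Standard divisor 1354936/6 ≈ 225822.667; standard quotas: Theta 1.411, Delta 2.924, Gamma 1.665.
Rounding down gives 1, 2, 1 = 4 seats, so the divisor must be adjusted.
With modified divisor 176500: modified quotas Theta 1.805, Delta 3.742, Gamma 2.130.
Rounding down: Theta 1, Delta 3, Gamma 2 (total 6).
Gamma receives 2.

2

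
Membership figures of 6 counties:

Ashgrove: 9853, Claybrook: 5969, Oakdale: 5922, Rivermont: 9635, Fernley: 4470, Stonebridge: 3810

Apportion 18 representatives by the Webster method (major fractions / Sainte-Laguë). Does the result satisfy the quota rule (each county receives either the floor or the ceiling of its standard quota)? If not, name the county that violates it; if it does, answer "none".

none

Standard quotas: Ashgrove 4.472, Claybrook 2.709, Oakdale 2.688, Rivermont 4.373, Fernley 2.029, Stonebridge 1.729.
Webster allocation: Ashgrove 4, Claybrook 3, Oakdale 3, Rivermont 4, Fernley 2, Stonebridge 2.
Every allocation lies between the lower and upper quota.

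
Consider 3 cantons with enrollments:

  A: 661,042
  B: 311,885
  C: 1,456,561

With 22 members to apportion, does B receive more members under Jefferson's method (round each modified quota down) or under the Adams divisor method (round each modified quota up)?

Adams

Jefferson: A 6, B 2, C 14.
Adams: A 6, B 3, C 13.
B gets 2 under Jefferson and 3 under Adams.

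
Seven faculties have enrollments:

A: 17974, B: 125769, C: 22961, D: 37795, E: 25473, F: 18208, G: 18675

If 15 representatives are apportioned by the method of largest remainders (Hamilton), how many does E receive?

2

The standard divisor is 266855/15 ≈ 17790.333.
Standard quotas: A 1.0103, B 7.0695, C 1.2906, D 2.1245, E 1.4318, F 1.0235, G 1.0497.
Lower quotas: A 1, B 7, C 1, D 2, E 1, F 1, G 1 (sum 14, leaving 1 seat).
Remainders in descending order: E 0.4318, C 0.2906, D 0.1245, B 0.0695, G 0.0497, F 0.0235, A 0.0103.
The surplus seat goes to E.
E receives 2.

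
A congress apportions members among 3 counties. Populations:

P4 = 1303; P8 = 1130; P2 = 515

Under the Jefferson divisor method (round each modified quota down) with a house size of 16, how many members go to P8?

Standard divisor 2948/16 ≈ 184.25; standard quotas: P4 7.072, P8 6.133, P2 2.795.
Rounding down gives 7, 6, 2 = 15 seats, so the divisor must be adjusted.
With modified divisor 170: modified quotas P4 7.665, P8 6.647, P2 3.029.
Rounding down: P4 7, P8 6, P2 3 (total 16).
P8 receives 6.

6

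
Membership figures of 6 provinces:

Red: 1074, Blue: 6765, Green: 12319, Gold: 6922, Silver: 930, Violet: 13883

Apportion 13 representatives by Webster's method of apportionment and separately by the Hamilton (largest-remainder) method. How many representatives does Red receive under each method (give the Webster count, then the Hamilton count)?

Webster: Red 0, Blue 2, Green 4, Gold 2, Silver 0, Violet 5.
Hamilton: Red 1, Blue 2, Green 4, Gold 2, Silver 0, Violet 4.
Red gets 0 under Webster and 1 under Hamilton.

0 and 1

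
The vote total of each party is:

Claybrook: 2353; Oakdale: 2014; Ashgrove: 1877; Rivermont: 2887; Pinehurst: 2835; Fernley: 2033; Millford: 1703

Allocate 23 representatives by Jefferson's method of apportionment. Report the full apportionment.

Standard divisor 15702/23 ≈ 682.696; standard quotas: Claybrook 3.447, Oakdale 2.950, Ashgrove 2.749, Rivermont 4.229, Pinehurst 4.153, Fernley 2.978, Millford 2.495.
Rounding down gives 3, 2, 2, 4, 4, 2, 2 = 19 seats, so the divisor must be adjusted.
With modified divisor 580: modified quotas Claybrook 4.057, Oakdale 3.472, Ashgrove 3.236, Rivermont 4.978, Pinehurst 4.888, Fernley 3.505, Millford 2.936.
Rounding down: Claybrook 4, Oakdale 3, Ashgrove 3, Rivermont 4, Pinehurst 4, Fernley 3, Millford 2 (total 23).

Claybrook=4; Oakdale=3; Ashgrove=3; Rivermont=4; Pinehurst=4; Fernley=3; Millford=2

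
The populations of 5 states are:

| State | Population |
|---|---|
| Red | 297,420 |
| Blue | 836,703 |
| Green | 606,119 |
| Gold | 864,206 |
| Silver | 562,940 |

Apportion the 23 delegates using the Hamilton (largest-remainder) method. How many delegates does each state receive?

Red=2, Blue=6, Green=5, Gold=6, Silver=4

The standard divisor is 3167388/23 ≈ 137712.522.
Standard quotas: Red 2.1597, Blue 6.0757, Green 4.4013, Gold 6.2754, Silver 4.0878.
Lower quotas: Red 2, Blue 6, Green 4, Gold 6, Silver 4 (sum 22, leaving 1 seat).
Remainders in descending order: Green 0.4013, Gold 0.2754, Red 0.1597, Silver 0.0878, Blue 0.0757.
The surplus seat goes to Green.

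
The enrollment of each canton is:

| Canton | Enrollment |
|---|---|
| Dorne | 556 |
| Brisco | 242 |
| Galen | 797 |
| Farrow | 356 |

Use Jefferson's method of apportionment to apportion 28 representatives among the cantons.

Standard divisor 1951/28 ≈ 69.679; standard quotas: Dorne 7.979, Brisco 3.473, Galen 11.438, Farrow 5.109.
Rounding down gives 7, 3, 11, 5 = 26 seats, so the divisor must be adjusted.
With modified divisor 64: modified quotas Dorne 8.688, Brisco 3.781, Galen 12.453, Farrow 5.562.
Rounding down: Dorne 8, Brisco 3, Galen 12, Farrow 5 (total 28).

Dorne: 8; Brisco: 3; Galen: 12; Farrow: 5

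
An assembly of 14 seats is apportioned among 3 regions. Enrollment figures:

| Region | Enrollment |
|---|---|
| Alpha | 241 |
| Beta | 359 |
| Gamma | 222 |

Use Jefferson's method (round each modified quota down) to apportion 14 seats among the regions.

Standard divisor 822/14 ≈ 58.714; standard quotas: Alpha 4.105, Beta 6.114, Gamma 3.781.
Rounding down gives 4, 6, 3 = 13 seats, so the divisor must be adjusted.
With modified divisor 53: modified quotas Alpha 4.547, Beta 6.774, Gamma 4.189.
Rounding down: Alpha 4, Beta 6, Gamma 4 (total 14).

Alpha=4; Beta=6; Gamma=4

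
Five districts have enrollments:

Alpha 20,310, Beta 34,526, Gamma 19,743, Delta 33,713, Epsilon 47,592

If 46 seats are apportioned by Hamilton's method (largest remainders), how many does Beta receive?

10

Total 155884; standard divisor 155884/46 ≈ 3388.783.
Standard quotas: Alpha 5.9933, Beta 10.1883, Gamma 5.8260, Delta 9.9484, Epsilon 14.0440.
Lower quotas: Alpha 5, Beta 10, Gamma 5, Delta 9, Epsilon 14 (sum 43, leaving 3 seats).
Remainders in descending order: Alpha 0.9933, Delta 0.9484, Gamma 0.8260, Beta 0.1883, Epsilon 0.0440.
The surplus seats go to Alpha, Delta, Gamma.
Beta receives 10.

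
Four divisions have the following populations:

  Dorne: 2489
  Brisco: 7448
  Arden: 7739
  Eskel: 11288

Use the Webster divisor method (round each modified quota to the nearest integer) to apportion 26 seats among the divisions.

Dorne: 2; Brisco: 7; Arden: 7; Eskel: 10

Standard divisor 28964/26 ≈ 1114; standard quotas: Dorne 2.234, Brisco 6.686, Arden 6.947, Eskel 10.133.
Rounding to the nearest integer gives Dorne 2, Brisco 7, Arden 7, Eskel 10 — total 26, matching the house size, so no adjustment is needed.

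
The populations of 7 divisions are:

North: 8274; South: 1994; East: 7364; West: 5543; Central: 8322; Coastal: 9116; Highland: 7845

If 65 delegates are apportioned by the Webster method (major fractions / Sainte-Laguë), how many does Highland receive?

Standard divisor 48458/65 ≈ 745.508; standard quotas: North 11.098, South 2.675, East 9.878, West 7.435, Central 11.163, Coastal 12.228, Highland 10.523.
Rounding to the nearest integer gives North 11, South 3, East 10, West 7, Central 11, Coastal 12, Highland 11 — total 65, matching the house size, so no adjustment is needed.
Highland receives 11.

11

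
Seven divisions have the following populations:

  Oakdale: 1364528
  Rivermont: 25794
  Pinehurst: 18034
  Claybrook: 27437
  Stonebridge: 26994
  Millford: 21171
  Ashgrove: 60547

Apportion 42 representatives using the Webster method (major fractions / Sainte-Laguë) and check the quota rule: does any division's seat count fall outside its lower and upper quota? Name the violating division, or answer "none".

Standard quotas: Oakdale 37.106, Rivermont 0.701, Pinehurst 0.490, Claybrook 0.746, Stonebridge 0.734, Millford 0.576, Ashgrove 1.646.
Webster allocation: Oakdale 36, Rivermont 1, Pinehurst 0, Claybrook 1, Stonebridge 1, Millford 1, Ashgrove 2.
Oakdale has quota 37.106 (lower 37, upper 38) but receives 36 — outside the quota interval.

Oakdale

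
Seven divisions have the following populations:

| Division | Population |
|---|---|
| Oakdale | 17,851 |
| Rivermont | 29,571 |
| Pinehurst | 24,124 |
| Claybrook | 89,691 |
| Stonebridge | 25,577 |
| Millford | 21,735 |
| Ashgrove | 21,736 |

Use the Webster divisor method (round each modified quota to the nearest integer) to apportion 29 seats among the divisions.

Standard divisor 230285/29 ≈ 7940.862; standard quotas: Oakdale 2.248, Rivermont 3.724, Pinehurst 3.038, Claybrook 11.295, Stonebridge 3.221, Millford 2.737, Ashgrove 2.737.
Rounding to the nearest integer gives Oakdale 2, Rivermont 4, Pinehurst 3, Claybrook 11, Stonebridge 3, Millford 3, Ashgrove 3 — total 29, matching the house size, so no adjustment is needed.

Oakdale=2, Rivermont=4, Pinehurst=3, Claybrook=11, Stonebridge=3, Millford=3, Ashgrove=3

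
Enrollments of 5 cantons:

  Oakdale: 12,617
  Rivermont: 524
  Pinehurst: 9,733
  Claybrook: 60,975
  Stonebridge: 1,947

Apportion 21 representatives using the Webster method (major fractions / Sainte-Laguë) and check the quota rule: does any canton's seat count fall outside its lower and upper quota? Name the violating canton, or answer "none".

Standard quotas: Oakdale 3.088, Rivermont 0.128, Pinehurst 2.382, Claybrook 14.925, Stonebridge 0.477.
Webster allocation: Oakdale 3, Rivermont 0, Pinehurst 2, Claybrook 16, Stonebridge 0.
Claybrook has quota 14.925 (lower 14, upper 15) but receives 16 — outside the quota interval.

Claybrook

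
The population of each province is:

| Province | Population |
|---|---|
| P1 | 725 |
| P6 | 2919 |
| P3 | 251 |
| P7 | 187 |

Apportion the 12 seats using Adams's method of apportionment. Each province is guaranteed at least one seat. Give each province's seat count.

P1=2, P6=8, P3=1, P7=1

Standard divisor 4082/12 ≈ 340.167; standard quotas: P1 2.131, P6 8.581, P3 0.738, P7 0.550.
Rounding up gives 3, 9, 1, 1 = 14 seats, so the divisor must be adjusted.
With modified divisor 400: modified quotas P1 1.812, P6 7.298, P3 0.627, P7 0.468.
Rounding up: P1 2, P6 8, P3 1, P7 1 (total 12).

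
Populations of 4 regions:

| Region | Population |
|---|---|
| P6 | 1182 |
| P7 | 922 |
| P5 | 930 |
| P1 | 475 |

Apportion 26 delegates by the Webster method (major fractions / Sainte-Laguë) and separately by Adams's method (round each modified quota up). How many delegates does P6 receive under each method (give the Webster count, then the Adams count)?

9 and 8

Webster: P6 9, P7 7, P5 7, P1 3.
Adams: P6 8, P7 7, P5 7, P1 4.
P6 gets 9 under Webster and 8 under Adams.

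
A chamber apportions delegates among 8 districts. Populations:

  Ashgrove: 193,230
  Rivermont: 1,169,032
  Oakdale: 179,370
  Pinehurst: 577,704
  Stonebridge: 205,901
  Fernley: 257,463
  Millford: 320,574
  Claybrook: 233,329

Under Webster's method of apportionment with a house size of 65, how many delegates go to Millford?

Standard divisor 3136603/65 ≈ 48255.431; standard quotas: Ashgrove 4.004, Rivermont 24.226, Oakdale 3.717, Pinehurst 11.972, Stonebridge 4.267, Fernley 5.335, Millford 6.643, Claybrook 4.835.
Rounding to the nearest integer gives Ashgrove 4, Rivermont 24, Oakdale 4, Pinehurst 12, Stonebridge 4, Fernley 5, Millford 7, Claybrook 5 — total 65, matching the house size, so no adjustment is needed.
Millford receives 7.

7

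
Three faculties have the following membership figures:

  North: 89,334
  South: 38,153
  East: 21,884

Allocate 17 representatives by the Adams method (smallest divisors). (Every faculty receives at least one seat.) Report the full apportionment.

North 10; South 4; East 3

Standard divisor 149371/17 ≈ 8786.529; standard quotas: North 10.167, South 4.342, East 2.491.
Rounding up gives 11, 5, 3 = 19 seats, so the divisor must be adjusted.
With modified divisor 9700: modified quotas North 9.210, South 3.933, East 2.256.
Rounding up: North 10, South 4, East 3 (total 17).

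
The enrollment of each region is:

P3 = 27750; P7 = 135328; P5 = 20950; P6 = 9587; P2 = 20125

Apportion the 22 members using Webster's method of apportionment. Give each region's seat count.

Standard divisor 213740/22 ≈ 9715.455; standard quotas: P3 2.856, P7 13.929, P5 2.156, P6 0.987, P2 2.071.
Rounding to the nearest integer gives P3 3, P7 14, P5 2, P6 1, P2 2 — total 22, matching the house size, so no adjustment is needed.

P3 3, P7 14, P5 2, P6 1, P2 2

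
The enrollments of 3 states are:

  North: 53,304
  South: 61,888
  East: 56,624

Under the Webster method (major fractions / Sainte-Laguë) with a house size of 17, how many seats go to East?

6

Standard divisor 171816/17 ≈ 10106.824; standard quotas: North 5.274, South 6.123, East 5.603.
Rounding to the nearest integer gives North 5, South 6, East 6 — total 17, matching the house size, so no adjustment is needed.
East receives 6.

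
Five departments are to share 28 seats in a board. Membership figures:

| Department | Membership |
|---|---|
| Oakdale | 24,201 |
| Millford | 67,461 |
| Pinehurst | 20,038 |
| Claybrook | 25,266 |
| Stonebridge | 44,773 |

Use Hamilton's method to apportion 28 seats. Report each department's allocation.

Oakdale 4, Millford 10, Pinehurst 3, Claybrook 4, Stonebridge 7

The standard divisor is 181739/28 ≈ 6490.679.
Standard quotas: Oakdale 3.7286, Millford 10.3935, Pinehurst 3.0872, Claybrook 3.8927, Stonebridge 6.8980.
Lower quotas: Oakdale 3, Millford 10, Pinehurst 3, Claybrook 3, Stonebridge 6 (sum 25, leaving 3 seats).
Remainders in descending order: Stonebridge 0.8980, Claybrook 0.8927, Oakdale 0.7286, Millford 0.3935, Pinehurst 0.0872.
Largest remainders: Stonebridge, Claybrook, Oakdale receive the extra seats.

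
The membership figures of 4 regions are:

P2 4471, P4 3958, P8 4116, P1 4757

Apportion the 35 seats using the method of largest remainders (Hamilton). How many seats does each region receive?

P2: 9; P4: 8; P8: 8; P1: 10

The standard divisor is 17302/35 ≈ 494.343.
Standard quotas: P2 9.044, P4 8.007, P8 8.326, P1 9.623.
Lower quotas: P2 9, P4 8, P8 8, P1 9 (sum 34, leaving 1 seat).
Remainders in descending order: P1 0.623, P8 0.326, P2 0.044, P4 0.007.
The surplus seat goes to P1.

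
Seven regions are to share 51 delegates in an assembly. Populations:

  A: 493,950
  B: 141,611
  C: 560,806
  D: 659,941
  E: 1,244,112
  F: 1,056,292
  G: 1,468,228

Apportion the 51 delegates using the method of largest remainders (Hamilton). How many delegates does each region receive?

Total 5624940; standard divisor 5624940/51 ≈ 110292.941.
Standard quotas: A 4.4785, B 1.2840, C 5.0847, D 5.9835, E 11.2801, F 9.5771, G 13.3121.
Lower quotas: A 4, B 1, C 5, D 5, E 11, F 9, G 13 (sum 48, leaving 3 seats).
Remainders in descending order: D 0.9835, F 0.5771, A 0.4785, G 0.3121, B 0.2840, E 0.2801, C 0.0847.
The surplus seats go to D, F, A.

A 5, B 1, C 5, D 6, E 11, F 10, G 13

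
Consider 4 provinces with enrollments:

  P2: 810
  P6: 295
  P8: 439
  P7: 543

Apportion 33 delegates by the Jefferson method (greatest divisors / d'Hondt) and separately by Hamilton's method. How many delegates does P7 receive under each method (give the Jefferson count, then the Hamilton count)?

Jefferson: P2 13, P6 4, P8 7, P7 9.
Hamilton: P2 13, P6 5, P8 7, P7 8.
P7 gets 9 under Jefferson and 8 under Hamilton.

9 and 8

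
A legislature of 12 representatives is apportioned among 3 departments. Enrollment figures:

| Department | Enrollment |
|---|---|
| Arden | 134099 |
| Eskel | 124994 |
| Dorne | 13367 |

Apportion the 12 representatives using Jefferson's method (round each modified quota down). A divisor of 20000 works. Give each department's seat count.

With modified divisor 20000: modified quotas Arden 6.705, Eskel 6.250, Dorne 0.668.
Rounding down: Arden 6, Eskel 6, Dorne 0 (total 12).

Arden=6; Eskel=6; Dorne=0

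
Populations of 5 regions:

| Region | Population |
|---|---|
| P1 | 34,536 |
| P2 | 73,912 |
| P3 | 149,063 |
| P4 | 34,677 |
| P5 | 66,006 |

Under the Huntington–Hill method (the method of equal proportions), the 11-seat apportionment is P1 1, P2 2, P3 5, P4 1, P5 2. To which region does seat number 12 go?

Priority for the next seat is population ÷ (√(s·(s+1))).
Priorities: P1 24420.640, P2 30174.448, P3 27215.056, P4 24520.342, P5 26946.837.
Highest priority: P2.

P2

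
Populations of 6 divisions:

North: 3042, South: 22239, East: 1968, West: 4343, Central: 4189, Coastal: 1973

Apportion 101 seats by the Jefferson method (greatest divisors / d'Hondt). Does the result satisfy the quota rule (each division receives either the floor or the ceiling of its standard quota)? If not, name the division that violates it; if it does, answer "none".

Standard quotas: North 8.138, South 59.494, East 5.265, West 11.618, Central 11.206, Coastal 5.278.
Jefferson allocation: North 8, South 61, East 5, West 11, Central 11, Coastal 5.
South has quota 59.494 (lower 59, upper 60) but receives 61 — outside the quota interval.

South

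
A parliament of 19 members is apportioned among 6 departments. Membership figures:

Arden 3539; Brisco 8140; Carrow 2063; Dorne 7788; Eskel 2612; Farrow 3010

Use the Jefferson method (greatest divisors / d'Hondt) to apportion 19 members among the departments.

Standard divisor 27152/19 ≈ 1429.053; standard quotas: Arden 2.476, Brisco 5.696, Carrow 1.444, Dorne 5.450, Eskel 1.828, Farrow 2.106.
Rounding down gives 2, 5, 1, 5, 1, 2 = 16 seats, so the divisor must be adjusted.
With modified divisor 1200: modified quotas Arden 2.949, Brisco 6.783, Carrow 1.719, Dorne 6.490, Eskel 2.177, Farrow 2.508.
Rounding down: Arden 2, Brisco 6, Carrow 1, Dorne 6, Eskel 2, Farrow 2 (total 19).

Arden=2; Brisco=6; Carrow=1; Dorne=6; Eskel=2; Farrow=2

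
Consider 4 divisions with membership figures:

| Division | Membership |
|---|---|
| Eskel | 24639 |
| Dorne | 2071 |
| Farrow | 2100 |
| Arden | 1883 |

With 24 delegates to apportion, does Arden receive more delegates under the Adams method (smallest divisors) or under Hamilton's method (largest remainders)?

Adams: Eskel 18, Dorne 2, Farrow 2, Arden 2.
Hamilton: Eskel 19, Dorne 2, Farrow 2, Arden 1.
Arden gets 2 under Adams and 1 under Hamilton.

Adams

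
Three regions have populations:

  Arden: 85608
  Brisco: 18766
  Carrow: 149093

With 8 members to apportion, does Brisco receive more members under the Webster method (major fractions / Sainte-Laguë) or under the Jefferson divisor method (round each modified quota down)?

Webster: Arden 3, Brisco 1, Carrow 4.
Jefferson: Arden 3, Brisco 0, Carrow 5.
Brisco gets 1 under Webster and 0 under Jefferson.

Webster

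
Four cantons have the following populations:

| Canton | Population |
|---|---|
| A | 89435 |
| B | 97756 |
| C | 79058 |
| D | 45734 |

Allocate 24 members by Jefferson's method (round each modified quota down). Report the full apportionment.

A=7, B=8, C=6, D=3

Standard divisor 311983/24 ≈ 12999.292; standard quotas: A 6.880, B 7.520, C 6.082, D 3.518.
Rounding down gives 6, 7, 6, 3 = 22 seats, so the divisor must be adjusted.
With modified divisor 11800: modified quotas A 7.579, B 8.284, C 6.700, D 3.876.
Rounding down: A 7, B 8, C 6, D 3 (total 24).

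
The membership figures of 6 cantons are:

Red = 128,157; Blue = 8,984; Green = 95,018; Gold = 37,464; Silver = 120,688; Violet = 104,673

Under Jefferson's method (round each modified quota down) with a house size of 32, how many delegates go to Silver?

Standard divisor 494984/32 ≈ 15468.25; standard quotas: Red 8.285, Blue 0.581, Green 6.143, Gold 2.422, Silver 7.802, Violet 6.767.
Rounding down gives 8, 0, 6, 2, 7, 6 = 29 seats, so the divisor must be adjusted.
With modified divisor 13900: modified quotas Red 9.220, Blue 0.646, Green 6.836, Gold 2.695, Silver 8.683, Violet 7.530.
Rounding down: Red 9, Blue 0, Green 6, Gold 2, Silver 8, Violet 7 (total 32).
Silver receives 8.

8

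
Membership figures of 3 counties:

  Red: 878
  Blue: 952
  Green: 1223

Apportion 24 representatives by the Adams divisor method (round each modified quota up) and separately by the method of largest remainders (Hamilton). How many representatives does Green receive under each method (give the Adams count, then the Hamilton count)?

Adams: Red 7, Blue 8, Green 9.
Hamilton: Red 7, Blue 7, Green 10.
Green gets 9 under Adams and 10 under Hamilton.

9 and 10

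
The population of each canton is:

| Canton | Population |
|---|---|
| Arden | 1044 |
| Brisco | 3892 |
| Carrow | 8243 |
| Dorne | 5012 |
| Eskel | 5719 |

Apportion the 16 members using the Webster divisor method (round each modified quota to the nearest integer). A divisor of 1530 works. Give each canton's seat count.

With modified divisor 1530: modified quotas Arden 0.682, Brisco 2.544, Carrow 5.388, Dorne 3.276, Eskel 3.738.
Rounding to the nearest integer: Arden 1, Brisco 3, Carrow 5, Dorne 3, Eskel 4 (total 16).

Arden 1, Brisco 3, Carrow 5, Dorne 3, Eskel 4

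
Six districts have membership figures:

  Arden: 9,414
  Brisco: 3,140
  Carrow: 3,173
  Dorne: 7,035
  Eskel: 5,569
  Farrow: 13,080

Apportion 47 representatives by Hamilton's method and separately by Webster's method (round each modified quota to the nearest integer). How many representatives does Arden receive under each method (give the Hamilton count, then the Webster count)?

11 and 10

Hamilton: Arden 11, Brisco 3, Carrow 4, Dorne 8, Eskel 6, Farrow 15.
Webster: Arden 10, Brisco 4, Carrow 4, Dorne 8, Eskel 6, Farrow 15.
Arden gets 11 under Hamilton and 10 under Webster.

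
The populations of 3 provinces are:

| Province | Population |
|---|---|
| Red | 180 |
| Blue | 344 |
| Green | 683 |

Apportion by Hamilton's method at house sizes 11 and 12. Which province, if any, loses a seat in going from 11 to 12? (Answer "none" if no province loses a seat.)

At 11 seats: Red 2, Blue 3, Green 6.
At 12 seats: Red 2, Blue 3, Green 7.
No province's allocation decreased.

none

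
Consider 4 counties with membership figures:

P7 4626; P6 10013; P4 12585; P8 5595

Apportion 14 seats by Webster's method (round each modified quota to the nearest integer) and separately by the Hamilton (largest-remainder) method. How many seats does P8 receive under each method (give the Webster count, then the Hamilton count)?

2 and 3

Webster: P7 2, P6 4, P4 6, P8 2.
Hamilton: P7 2, P6 4, P4 5, P8 3.
P8 gets 2 under Webster and 3 under Hamilton.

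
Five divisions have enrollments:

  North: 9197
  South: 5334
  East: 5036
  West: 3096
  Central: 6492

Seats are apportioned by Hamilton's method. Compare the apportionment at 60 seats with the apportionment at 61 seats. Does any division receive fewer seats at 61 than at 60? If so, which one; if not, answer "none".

West

At 60 seats: North 19, South 11, East 10, West 7, Central 13.
At 61 seats: North 19, South 11, East 11, West 6, Central 14.
West drops from 7 to 6.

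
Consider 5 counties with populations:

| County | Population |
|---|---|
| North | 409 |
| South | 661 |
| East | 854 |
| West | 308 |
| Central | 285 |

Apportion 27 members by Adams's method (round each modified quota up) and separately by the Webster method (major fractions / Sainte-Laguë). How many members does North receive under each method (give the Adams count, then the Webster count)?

Adams: North 4, South 7, East 9, West 4, Central 3.
Webster: North 5, South 7, East 9, West 3, Central 3.
North gets 4 under Adams and 5 under Webster.

4 and 5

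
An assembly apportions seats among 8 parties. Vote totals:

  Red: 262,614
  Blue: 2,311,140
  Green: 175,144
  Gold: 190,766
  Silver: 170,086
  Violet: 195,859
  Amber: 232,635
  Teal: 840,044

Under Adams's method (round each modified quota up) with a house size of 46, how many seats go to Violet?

2

Standard divisor 4378288/46 ≈ 95180.174; standard quotas: Red 2.759, Blue 24.282, Green 1.840, Gold 2.004, Silver 1.787, Violet 2.058, Amber 2.444, Teal 8.826.
Rounding up gives 3, 25, 2, 3, 2, 3, 3, 9 = 50 seats, so the divisor must be adjusted.
With modified divisor 102700: modified quotas Red 2.557, Blue 22.504, Green 1.705, Gold 1.858, Silver 1.656, Violet 1.907, Amber 2.265, Teal 8.180.
Rounding up: Red 3, Blue 23, Green 2, Gold 2, Silver 2, Violet 2, Amber 3, Teal 9 (total 46).
Violet receives 2.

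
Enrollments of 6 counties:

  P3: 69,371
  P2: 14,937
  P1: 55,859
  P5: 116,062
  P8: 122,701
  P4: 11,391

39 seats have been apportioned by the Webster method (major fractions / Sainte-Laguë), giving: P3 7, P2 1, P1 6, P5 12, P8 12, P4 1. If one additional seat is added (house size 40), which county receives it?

P2

Priority for the next seat is population ÷ (current seats + 0.5).
Priorities: P3 9249.467, P2 9958.000, P1 8593.692, P5 9284.960, P8 9816.080, P4 7594.000.
Highest priority: P2.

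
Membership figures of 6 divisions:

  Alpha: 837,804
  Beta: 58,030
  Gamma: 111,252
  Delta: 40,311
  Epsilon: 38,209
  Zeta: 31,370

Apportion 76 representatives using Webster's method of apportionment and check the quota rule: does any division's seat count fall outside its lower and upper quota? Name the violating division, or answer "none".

Alpha

Standard quotas: Alpha 57.005, Beta 3.948, Gamma 7.570, Delta 2.743, Epsilon 2.600, Zeta 2.134.
Webster allocation: Alpha 56, Beta 4, Gamma 8, Delta 3, Epsilon 3, Zeta 2.
Alpha has quota 57.005 (lower 57, upper 58) but receives 56 — outside the quota interval.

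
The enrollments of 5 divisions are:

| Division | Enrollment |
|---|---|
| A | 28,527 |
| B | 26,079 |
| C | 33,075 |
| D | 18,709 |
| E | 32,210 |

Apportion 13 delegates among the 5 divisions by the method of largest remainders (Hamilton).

Standard divisor: 138600 ÷ 13 ≈ 10661.538.
Standard quotas: A 2.6757, B 2.4461, C 3.1023, D 1.7548, E 3.0211.
Lower quotas: A 2, B 2, C 3, D 1, E 3 (sum 11, leaving 2 seats).
Remainders in descending order: D 0.7548, A 0.6757, B 0.4461, C 0.1023, E 0.0211.
Largest remainders: D, A receive the extra seats.

A 3; B 2; C 3; D 2; E 3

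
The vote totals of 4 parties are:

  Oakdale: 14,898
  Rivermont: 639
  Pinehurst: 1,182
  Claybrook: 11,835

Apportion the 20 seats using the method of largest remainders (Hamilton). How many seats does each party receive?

Standard divisor: 28554 ÷ 20 ≈ 1427.7.
Standard quotas: Oakdale 10.4350, Rivermont 0.4476, Pinehurst 0.8279, Claybrook 8.2896.
Lower quotas: Oakdale 10, Rivermont 0, Pinehurst 0, Claybrook 8 (sum 18, leaving 2 seats).
Remainders in descending order: Pinehurst 0.8279, Rivermont 0.4476, Oakdale 0.4350, Claybrook 0.2896.
The surplus seats go to Pinehurst, Rivermont.

Oakdale 10, Rivermont 1, Pinehurst 1, Claybrook 8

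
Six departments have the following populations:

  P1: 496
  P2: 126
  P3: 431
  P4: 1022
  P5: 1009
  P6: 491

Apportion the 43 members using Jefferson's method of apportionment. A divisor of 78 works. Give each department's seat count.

P1=6, P2=1, P3=5, P4=13, P5=12, P6=6

With modified divisor 78: modified quotas P1 6.359, P2 1.615, P3 5.526, P4 13.103, P5 12.936, P6 6.295.
Rounding down: P1 6, P2 1, P3 5, P4 13, P5 12, P6 6 (total 43).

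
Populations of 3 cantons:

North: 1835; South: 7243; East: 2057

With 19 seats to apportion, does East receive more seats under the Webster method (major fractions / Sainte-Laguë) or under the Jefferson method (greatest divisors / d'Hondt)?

Webster: North 3, South 12, East 4.
Jefferson: North 3, South 13, East 3.
East gets 4 under Webster and 3 under Jefferson.

Webster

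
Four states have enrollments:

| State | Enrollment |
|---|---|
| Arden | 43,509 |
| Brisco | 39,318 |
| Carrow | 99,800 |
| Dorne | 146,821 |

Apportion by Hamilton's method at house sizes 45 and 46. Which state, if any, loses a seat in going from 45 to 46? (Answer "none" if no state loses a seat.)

At 45 seats: Arden 6, Brisco 5, Carrow 14, Dorne 20.
At 46 seats: Arden 6, Brisco 5, Carrow 14, Dorne 21.
No state's allocation decreased.

none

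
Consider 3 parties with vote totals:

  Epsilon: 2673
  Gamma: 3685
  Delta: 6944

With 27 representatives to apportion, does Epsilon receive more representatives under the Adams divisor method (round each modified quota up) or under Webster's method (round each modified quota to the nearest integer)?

Adams

Adams: Epsilon 6, Gamma 7, Delta 14.
Webster: Epsilon 5, Gamma 8, Delta 14.
Epsilon gets 6 under Adams and 5 under Webster.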